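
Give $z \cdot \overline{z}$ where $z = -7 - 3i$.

z * conjugate(z) = |z|^2 = a^2 + b^2
= (-7)^2 + (-3)^2 = 58


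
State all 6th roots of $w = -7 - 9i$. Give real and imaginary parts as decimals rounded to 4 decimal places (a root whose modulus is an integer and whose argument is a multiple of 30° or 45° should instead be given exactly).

|w| = sqrt(130) ≈ 11.401754, arg(w) ≈ 232.125016°
Root modulus = sqrt(130)^(1/6) ≈ 1.500244
Root arguments: θ_k = (arg(w) + 360°k)/6 for k = 0, 1, ..., 5
Compute each root as (root modulus)(cos θ_k + i sin θ_k) using full-precision intermediates, then round to 4 decimal places.
Roots: 1.1710 + 0.9378i, -0.2266 + 1.4830i, -1.3976 + 0.5453i, -1.1710 - 0.9378i, 0.2266 - 1.4830i, 1.3976 - 0.5453i


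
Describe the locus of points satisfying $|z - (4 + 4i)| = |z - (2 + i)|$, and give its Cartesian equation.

|z - z1| = |z - z2| means z is equidistant from z1 and z2,
i.e. the perpendicular bisector of the segment from (4, 4) to (2, 1) (midpoint (3, 5/2)).
With z = x + yi, square both sides:
(x - 4)^2 + (y - 4)^2 = (x - 2)^2 + (y - 1)^2
The x^2 and y^2 terms cancel: -4x + (-6)y = 5 - 32 = -27
Simplify: 4x + 6y = 27
Locus: Perpendicular bisector of the segment from (4, 4) to (2, 1): the line 4x + 6y = 27


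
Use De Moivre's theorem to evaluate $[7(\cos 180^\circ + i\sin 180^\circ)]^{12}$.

By De Moivre: z^n = r^n(cos(nθ) + i sin(nθ))
= 7^12(cos(12*180°) + i sin(12*180°))
= 13841287201(cos 0° + i sin 0°)
= 13841287201


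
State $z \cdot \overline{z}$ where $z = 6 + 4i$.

z * conjugate(z) = |z|^2 = a^2 + b^2
= 6^2 + 4^2 = 52


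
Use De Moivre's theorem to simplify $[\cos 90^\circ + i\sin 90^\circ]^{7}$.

By De Moivre: z^n = r^n(cos(nθ) + i sin(nθ))
= 1^7(cos(7*90°) + i sin(7*90°))
= 1(cos 270° + i sin 270°)
= -i


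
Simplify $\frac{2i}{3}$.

Divisor is real, so divide each part by 3:
= 0 + (2/3)i


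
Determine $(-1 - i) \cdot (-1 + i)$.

(a1*a2 - b1*b2) + (a1*b2 + b1*a2)i
= (1 - (-1)) + (-1 + 1)i
= 2


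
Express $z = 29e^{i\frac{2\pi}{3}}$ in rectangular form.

a = r cos θ = 29 * -1/2 = -29/2
b = r sin θ = 29 * sqrt(3)/2 = 29*sqrt(3)/2
z = -29/2 + (29*sqrt(3)/2)i


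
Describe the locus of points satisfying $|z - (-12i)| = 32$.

|z - z0| = r describes a circle centered at z0 with radius r
Here z0 = -12i and r = 32
Locus: Circle centered at (0, -12) with radius 32


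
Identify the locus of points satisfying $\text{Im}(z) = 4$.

Im(z) = y where z = x + yi; the equation y = 4 is satisfied by all points with that y-coordinate
Locus: Horizontal line y = 4


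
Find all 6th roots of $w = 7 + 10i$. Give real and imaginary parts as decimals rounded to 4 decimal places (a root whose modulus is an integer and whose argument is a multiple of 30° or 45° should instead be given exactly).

|w| = sqrt(149) ≈ 12.206556, arg(w) ≈ 55.007980°
Root modulus = sqrt(149)^(1/6) ≈ 1.517396
Root arguments: θ_k = (arg(w) + 360°k)/6 for k = 0, 1, ..., 5
Compute each root as (root modulus)(cos θ_k + i sin θ_k) using full-precision intermediates, then round to 4 decimal places.
Roots: 1.4980 + 0.2418i, 0.5396 + 1.4182i, -0.9584 + 1.1764i, -1.4980 - 0.2418i, -0.5396 - 1.4182i, 0.9584 - 1.1764i


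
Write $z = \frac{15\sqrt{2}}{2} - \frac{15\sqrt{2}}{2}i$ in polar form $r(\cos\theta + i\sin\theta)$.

r = |z| = sqrt(a^2 + b^2) = sqrt((15*sqrt(2)/2)^2 + (-15*sqrt(2)/2)^2) = sqrt(225/2 + 225/2) = sqrt(225) = 15
θ = arctan(b/a) = arctan(-10.6066/10.6066) (quadrant-adjusted) = 315°
z = 15(cos 315° + i sin 315°)


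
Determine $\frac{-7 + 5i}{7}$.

Divisor is real, so divide each part by 7:
= -1 + (5/7)i


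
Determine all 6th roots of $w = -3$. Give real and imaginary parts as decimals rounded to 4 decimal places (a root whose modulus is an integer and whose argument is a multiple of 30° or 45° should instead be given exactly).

|w| = 3, arg(w) = 180°
Root modulus = 3^(1/6) ≈ 1.200937
Root arguments: θ_k = (180° + 360°k)/6 for k = 0, 1, ..., 5
Compute each root as (root modulus)(cos θ_k + i sin θ_k) using full-precision intermediates, then round to 4 decimal places.
Roots: 1.0400 + 0.6005i, 1.2009i, -1.0400 + 0.6005i, -1.0400 - 0.6005i, -1.2009i, 1.0400 - 0.6005i


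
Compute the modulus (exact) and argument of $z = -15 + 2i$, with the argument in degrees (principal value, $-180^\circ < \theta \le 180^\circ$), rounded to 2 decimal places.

|z| = sqrt((-15)^2 + 2^2) = sqrt(229)
arg(z) = arctan(b/a) = arctan(2/-15) (quadrant-adjusted) = 172.41°


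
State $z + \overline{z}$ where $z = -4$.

z + conjugate(z) = (a + bi) + (a - bi) = 2a
= 2 * (-4) = -8


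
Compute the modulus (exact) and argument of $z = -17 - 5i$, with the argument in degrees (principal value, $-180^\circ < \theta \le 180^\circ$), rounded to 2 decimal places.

|z| = sqrt((-17)^2 + (-5)^2) = sqrt(314)
arg(z) = arctan(b/a) = arctan(-5/-17) (quadrant-adjusted) = -163.61°


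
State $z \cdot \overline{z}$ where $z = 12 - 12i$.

z * conjugate(z) = |z|^2 = a^2 + b^2
= 12^2 + (-12)^2 = 288


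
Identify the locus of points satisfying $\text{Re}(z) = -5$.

Re(z) = x where z = x + yi; the equation x = -5 is satisfied by all points with that x-coordinate
Locus: Vertical line x = -5


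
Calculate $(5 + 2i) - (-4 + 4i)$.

(5 - (-4)) + (2 - 4)i = 9 - 2i


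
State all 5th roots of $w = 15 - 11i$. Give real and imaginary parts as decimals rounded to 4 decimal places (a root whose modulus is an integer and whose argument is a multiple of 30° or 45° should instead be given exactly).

|w| = sqrt(346) ≈ 18.601075, arg(w) ≈ 323.746162°
Root modulus = sqrt(346)^(1/5) ≈ 1.794352
Root arguments: θ_k = (arg(w) + 360°k)/5 for k = 0, 1, ..., 4
Compute each root as (root modulus)(cos θ_k + i sin θ_k) using full-precision intermediates, then round to 4 decimal places.
Roots: 0.7654 + 1.6229i, -1.3069 + 1.2295i, -1.5732 - 0.8630i, 0.3347 - 1.7629i, 1.7800 - 0.2265i


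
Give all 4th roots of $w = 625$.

|w| = 625, arg(w) = 0°
Root modulus = 625^(1/4) = 5
Root arguments: θ_k = (0° + 360°k)/4 for k = 0, 1, ..., 3
Roots: 5, 5i, -5, -5i


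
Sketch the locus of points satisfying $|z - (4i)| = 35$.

|z - z0| = r describes a circle centered at z0 with radius r
Here z0 = 4i and r = 35
Locus: Circle centered at (0, 4) with radius 35


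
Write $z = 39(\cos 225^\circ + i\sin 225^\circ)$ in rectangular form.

a = r cos θ = 39 * -sqrt(2)/2 = -39*sqrt(2)/2
b = r sin θ = 39 * -sqrt(2)/2 = -39*sqrt(2)/2
z = -39*sqrt(2)/2 - (39*sqrt(2)/2)i


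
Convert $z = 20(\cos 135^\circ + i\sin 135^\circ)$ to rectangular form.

a = r cos θ = 20 * -sqrt(2)/2 = -10*sqrt(2)
b = r sin θ = 20 * sqrt(2)/2 = 10*sqrt(2)
z = -10*sqrt(2) + 10*sqrt(2)i


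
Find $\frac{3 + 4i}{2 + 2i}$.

Multiply numerator and denominator by conjugate (2 - 2i):
= (3 + 4i)(2 - 2i) / (2^2 + 2^2)
= (14 + 2i) / 8
Divide through by 2: (7 + i) / 4
= 7/4 + (1/4)i


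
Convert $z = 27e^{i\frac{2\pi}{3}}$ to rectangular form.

a = r cos θ = 27 * -1/2 = -27/2
b = r sin θ = 27 * sqrt(3)/2 = 27*sqrt(3)/2
z = -27/2 + (27*sqrt(3)/2)i


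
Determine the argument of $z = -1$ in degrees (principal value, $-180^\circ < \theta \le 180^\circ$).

b = 0 and a < 0, so z lies on the negative real axis: θ = 180°


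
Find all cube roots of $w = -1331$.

|w| = 1331, arg(w) = 180°
Root modulus = 1331^(1/3) = 11
Root arguments: θ_k = (180° + 360°k)/3 for k = 0, 1, ..., 2
Roots: 11/2 + (11*sqrt(3)/2)i, -11, 11/2 - (11*sqrt(3)/2)i


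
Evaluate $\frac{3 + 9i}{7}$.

Divisor is real, so divide each part by 7:
= 3/7 + (9/7)i


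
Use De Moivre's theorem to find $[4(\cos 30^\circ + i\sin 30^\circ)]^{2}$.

By De Moivre: z^n = r^n(cos(nθ) + i sin(nθ))
= 4^2(cos(2*30°) + i sin(2*30°))
= 16(cos 60° + i sin 60°)
= 8 + 8*sqrt(3)i


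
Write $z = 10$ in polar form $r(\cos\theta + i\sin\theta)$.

r = |z| = sqrt(a^2 + b^2) = sqrt((10)^2 + (0)^2) = sqrt(100 + 0) = sqrt(100) = 10
b = 0 and a > 0, so z lies on the positive real axis: θ = 0°
z = 10(cos 0° + i sin 0°)


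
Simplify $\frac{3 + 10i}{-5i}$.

Multiply numerator and denominator by conjugate (5i):
= (3 + 10i)(5i) / (0^2 + (-5)^2)
= (-50 + 15i) / 25
Divide through by 5: (-10 + 3i) / 5
= -2 + (3/5)i


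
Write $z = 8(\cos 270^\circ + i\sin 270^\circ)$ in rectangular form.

a = r cos θ = 8 * 0 = 0
b = r sin θ = 8 * -1 = -8
z = -8i


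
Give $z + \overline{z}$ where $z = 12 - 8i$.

z + conjugate(z) = (a + bi) + (a - bi) = 2a
= 2 * 12 = 24


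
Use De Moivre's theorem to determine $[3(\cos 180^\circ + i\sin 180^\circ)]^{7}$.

By De Moivre: z^n = r^n(cos(nθ) + i sin(nθ))
= 3^7(cos(7*180°) + i sin(7*180°))
= 2187(cos 180° + i sin 180°)
= -2187


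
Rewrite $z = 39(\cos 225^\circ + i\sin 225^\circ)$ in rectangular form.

a = r cos θ = 39 * -sqrt(2)/2 = -39*sqrt(2)/2
b = r sin θ = 39 * -sqrt(2)/2 = -39*sqrt(2)/2
z = -39*sqrt(2)/2 - (39*sqrt(2)/2)i


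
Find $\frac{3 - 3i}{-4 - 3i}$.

Multiply numerator and denominator by conjugate (-4 + 3i):
= (3 - 3i)(-4 + 3i) / ((-4)^2 + (-3)^2)
= (-3 + 21i) / 25
= -3/25 + (21/25)i


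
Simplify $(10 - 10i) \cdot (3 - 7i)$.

(a1*a2 - b1*b2) + (a1*b2 + b1*a2)i
= (30 - 70) + (-70 + (-30))i
= -40 - 100i


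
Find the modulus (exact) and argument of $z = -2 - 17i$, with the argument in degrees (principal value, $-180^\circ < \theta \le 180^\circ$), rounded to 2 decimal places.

|z| = sqrt((-2)^2 + (-17)^2) = sqrt(293)
arg(z) = arctan(b/a) = arctan(-17/-2) (quadrant-adjusted) = -96.71°


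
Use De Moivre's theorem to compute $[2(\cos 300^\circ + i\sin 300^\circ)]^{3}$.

By De Moivre: z^n = r^n(cos(nθ) + i sin(nθ))
= 2^3(cos(3*300°) + i sin(3*300°))
= 8(cos 180° + i sin 180°)
= -8


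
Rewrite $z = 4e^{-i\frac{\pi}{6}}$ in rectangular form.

a = r cos θ = 4 * sqrt(3)/2 = 2*sqrt(3)
b = r sin θ = 4 * -1/2 = -2
z = 2*sqrt(3) - 2i


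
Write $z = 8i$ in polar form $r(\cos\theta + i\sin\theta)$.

r = |z| = sqrt(a^2 + b^2) = sqrt((0)^2 + (8)^2) = sqrt(0 + 64) = sqrt(64) = 8
a = 0 and b > 0, so z lies on the positive imaginary axis: θ = 90°
z = 8(cos 90° + i sin 90°)


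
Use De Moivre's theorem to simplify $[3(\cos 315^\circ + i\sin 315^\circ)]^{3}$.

By De Moivre: z^n = r^n(cos(nθ) + i sin(nθ))
= 3^3(cos(3*315°) + i sin(3*315°))
= 27(cos 225° + i sin 225°)
= -27*sqrt(2)/2 - (27*sqrt(2)/2)i


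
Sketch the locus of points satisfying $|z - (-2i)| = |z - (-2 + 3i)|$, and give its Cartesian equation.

|z - z1| = |z - z2| means z is equidistant from z1 and z2,
i.e. the perpendicular bisector of the segment from (0, -2) to (-2, 3) (midpoint (-1, 1/2)).
With z = x + yi, square both sides:
(x - 0)^2 + (y - (-2))^2 = (x - (-2))^2 + (y - 3)^2
The x^2 and y^2 terms cancel: -4x + 10y = 13 - 4 = 9
Simplify: 4x - 10y = -9
Locus: Perpendicular bisector of the segment from (0, -2) to (-2, 3): the line 4x - 10y = -9


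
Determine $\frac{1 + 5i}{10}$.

Divisor is real, so divide each part by 10:
= 1/10 + (1/2)i


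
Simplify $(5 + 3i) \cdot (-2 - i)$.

(a1*a2 - b1*b2) + (a1*b2 + b1*a2)i
= (-10 - (-3)) + (-5 + (-6))i
= -7 - 11i


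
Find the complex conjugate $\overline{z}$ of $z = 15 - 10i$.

If z = a + bi, then conjugate(z) = a - bi
conjugate(15 - 10i) = 15 + 10i


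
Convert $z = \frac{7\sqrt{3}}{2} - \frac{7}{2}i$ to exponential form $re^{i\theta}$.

r = |z| = sqrt((7*sqrt(3)/2)^2 + (-7/2)^2) = sqrt(147/4 + 49/4) = sqrt(49) = 7
θ = arctan(b/a) = arctan(-3.5/6.0622) (quadrant-adjusted) = -30° = -π/6
z = 7e^(-i*π/6)


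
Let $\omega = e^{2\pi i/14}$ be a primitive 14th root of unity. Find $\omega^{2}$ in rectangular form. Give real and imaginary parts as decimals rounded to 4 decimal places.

ω^2 = e^(2πi·2/14) = e^(i·2π/7)
= cos(2π/7) + i sin(2π/7)
= 0.6235 + 0.7818i


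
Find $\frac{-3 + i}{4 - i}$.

Multiply numerator and denominator by conjugate (4 + i):
= (-3 + i)(4 + i) / (4^2 + (-1)^2)
= (-13 + i) / 17
= -13/17 + (1/17)i


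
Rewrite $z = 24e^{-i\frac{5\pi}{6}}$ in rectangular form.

a = r cos θ = 24 * -sqrt(3)/2 = -12*sqrt(3)
b = r sin θ = 24 * -1/2 = -12
z = -12*sqrt(3) - 12i


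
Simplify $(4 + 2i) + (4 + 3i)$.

(4 + 4) + (2 + 3)i = 8 + 5i


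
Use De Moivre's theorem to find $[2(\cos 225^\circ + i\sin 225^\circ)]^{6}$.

By De Moivre: z^n = r^n(cos(nθ) + i sin(nθ))
= 2^6(cos(6*225°) + i sin(6*225°))
= 64(cos 270° + i sin 270°)
= -64i


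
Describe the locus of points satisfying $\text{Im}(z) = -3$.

Im(z) = y where z = x + yi; the equation y = -3 is satisfied by all points with that y-coordinate
Locus: Horizontal line y = -3


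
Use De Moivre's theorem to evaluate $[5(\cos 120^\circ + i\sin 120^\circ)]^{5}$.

By De Moivre: z^n = r^n(cos(nθ) + i sin(nθ))
= 5^5(cos(5*120°) + i sin(5*120°))
= 3125(cos 240° + i sin 240°)
= -3125/2 - (3125*sqrt(3)/2)i


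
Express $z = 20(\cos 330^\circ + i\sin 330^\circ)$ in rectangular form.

a = r cos θ = 20 * sqrt(3)/2 = 10*sqrt(3)
b = r sin θ = 20 * -1/2 = -10
z = 10*sqrt(3) - 10i


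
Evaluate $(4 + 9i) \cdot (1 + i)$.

(a1*a2 - b1*b2) + (a1*b2 + b1*a2)i
= (4 - 9) + (4 + 9)i
= -5 + 13i


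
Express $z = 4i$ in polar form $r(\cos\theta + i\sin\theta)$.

r = |z| = sqrt(a^2 + b^2) = sqrt((0)^2 + (4)^2) = sqrt(0 + 16) = sqrt(16) = 4
a = 0 and b > 0, so z lies on the positive imaginary axis: θ = 90°
z = 4(cos 90° + i sin 90°)


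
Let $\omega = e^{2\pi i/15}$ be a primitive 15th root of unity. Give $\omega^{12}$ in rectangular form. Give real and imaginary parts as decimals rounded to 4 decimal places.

ω^12 = e^(2πi·12/15) = e^(i·8π/5)
= cos(8π/5) + i sin(8π/5)
= 0.3090 - 0.9511i


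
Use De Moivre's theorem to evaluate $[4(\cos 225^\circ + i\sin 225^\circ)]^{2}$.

By De Moivre: z^n = r^n(cos(nθ) + i sin(nθ))
= 4^2(cos(2*225°) + i sin(2*225°))
= 16(cos 90° + i sin 90°)
= 16i


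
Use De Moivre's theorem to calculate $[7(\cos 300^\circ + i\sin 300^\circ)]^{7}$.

By De Moivre: z^n = r^n(cos(nθ) + i sin(nθ))
= 7^7(cos(7*300°) + i sin(7*300°))
= 823543(cos 300° + i sin 300°)
= 823543/2 - (823543*sqrt(3)/2)i


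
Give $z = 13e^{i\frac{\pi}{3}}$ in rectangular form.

a = r cos θ = 13 * 1/2 = 13/2
b = r sin θ = 13 * sqrt(3)/2 = 13*sqrt(3)/2
z = 13/2 + (13*sqrt(3)/2)i


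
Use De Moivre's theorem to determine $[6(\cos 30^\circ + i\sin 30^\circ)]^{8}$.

By De Moivre: z^n = r^n(cos(nθ) + i sin(nθ))
= 6^8(cos(8*30°) + i sin(8*30°))
= 1679616(cos 240° + i sin 240°)
= -839808 - 839808*sqrt(3)i


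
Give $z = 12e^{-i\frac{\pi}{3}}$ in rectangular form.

a = r cos θ = 12 * 1/2 = 6
b = r sin θ = 12 * -sqrt(3)/2 = -6*sqrt(3)
z = 6 - 6*sqrt(3)i


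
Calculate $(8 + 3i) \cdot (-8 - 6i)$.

(a1*a2 - b1*b2) + (a1*b2 + b1*a2)i
= (-64 - (-18)) + (-48 + (-24))i
= -46 - 72i


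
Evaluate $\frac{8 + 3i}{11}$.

Divisor is real, so divide each part by 11:
= 8/11 + (3/11)i


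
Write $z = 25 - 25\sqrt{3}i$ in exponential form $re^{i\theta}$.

r = |z| = sqrt((25)^2 + (-25*sqrt(3))^2) = sqrt(625 + 1875) = sqrt(2500) = 50
θ = arctan(b/a) = arctan(-43.3013/25) (quadrant-adjusted) = -60° = -π/3
z = 50e^(-i*π/3)


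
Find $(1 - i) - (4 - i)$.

(1 - 4) + (-1 - (-1))i = -3


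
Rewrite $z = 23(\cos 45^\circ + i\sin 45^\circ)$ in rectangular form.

a = r cos θ = 23 * sqrt(2)/2 = 23*sqrt(2)/2
b = r sin θ = 23 * sqrt(2)/2 = 23*sqrt(2)/2
z = 23*sqrt(2)/2 + (23*sqrt(2)/2)i


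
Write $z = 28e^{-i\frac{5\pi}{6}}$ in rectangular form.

a = r cos θ = 28 * -sqrt(3)/2 = -14*sqrt(3)
b = r sin θ = 28 * -1/2 = -14
z = -14*sqrt(3) - 14i


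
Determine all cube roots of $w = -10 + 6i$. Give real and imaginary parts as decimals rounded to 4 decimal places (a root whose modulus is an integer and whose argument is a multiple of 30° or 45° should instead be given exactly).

|w| = sqrt(136) ≈ 11.661904, arg(w) ≈ 149.036243°
Root modulus = sqrt(136)^(1/3) ≈ 2.267722
Root arguments: θ_k = (arg(w) + 360°k)/3 for k = 0, 1, ..., 2
Compute each root as (root modulus)(cos θ_k + i sin θ_k) using full-precision intermediates, then round to 4 decimal places.
Roots: 1.4674 + 1.7290i, -2.2310 + 0.4063i, 0.7636 - 2.1353i


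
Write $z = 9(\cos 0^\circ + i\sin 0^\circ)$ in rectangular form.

a = r cos θ = 9 * 1 = 9
b = r sin θ = 9 * 0 = 0
z = 9


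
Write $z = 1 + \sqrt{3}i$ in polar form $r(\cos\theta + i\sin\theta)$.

r = |z| = sqrt(a^2 + b^2) = sqrt((1)^2 + (sqrt(3))^2) = sqrt(1 + 3) = sqrt(4) = 2
θ = arctan(b/a) = arctan(1.7321/1) (quadrant-adjusted) = 60°
z = 2(cos 60° + i sin 60°)


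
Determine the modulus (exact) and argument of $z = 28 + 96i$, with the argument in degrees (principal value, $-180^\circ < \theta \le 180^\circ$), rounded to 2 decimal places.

|z| = sqrt(28^2 + 96^2) = 100
arg(z) = arctan(b/a) = arctan(96/28) (quadrant-adjusted) = 73.74°


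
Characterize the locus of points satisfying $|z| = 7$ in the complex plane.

|z| = 7 means sqrt(x^2 + y^2) = 7
This is a circle of radius 7 centered at the origin


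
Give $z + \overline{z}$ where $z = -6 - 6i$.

z + conjugate(z) = (a + bi) + (a - bi) = 2a
= 2 * (-6) = -12


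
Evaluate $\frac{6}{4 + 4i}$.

Multiply numerator and denominator by conjugate (4 - 4i):
= (6)(4 - 4i) / (4^2 + 4^2)
= (24 - 24i) / 32
Divide through by 8: (3 - 3i) / 4
= 3/4 - (3/4)i


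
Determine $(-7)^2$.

(a + bi)^2 = a^2 - b^2 + 2abi
= (-7)^2 - 0^2 + 2*(-7)*0i
= 49


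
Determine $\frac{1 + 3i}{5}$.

Divisor is real, so divide each part by 5:
= 1/5 + (3/5)i


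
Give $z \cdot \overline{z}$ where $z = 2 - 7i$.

z * conjugate(z) = |z|^2 = a^2 + b^2
= 2^2 + (-7)^2 = 53


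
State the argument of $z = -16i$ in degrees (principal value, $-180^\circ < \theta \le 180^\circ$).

a = 0 and b < 0, so z lies on the negative imaginary axis: θ = -90°


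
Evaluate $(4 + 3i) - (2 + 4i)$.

(4 - 2) + (3 - 4)i = 2 - i


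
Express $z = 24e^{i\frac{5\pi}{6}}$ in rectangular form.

a = r cos θ = 24 * -sqrt(3)/2 = -12*sqrt(3)
b = r sin θ = 24 * 1/2 = 12
z = -12*sqrt(3) + 12i


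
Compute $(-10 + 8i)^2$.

(a + bi)^2 = a^2 - b^2 + 2abi
= (-10)^2 - 8^2 + 2*(-10)*8i
= 36 - 160i


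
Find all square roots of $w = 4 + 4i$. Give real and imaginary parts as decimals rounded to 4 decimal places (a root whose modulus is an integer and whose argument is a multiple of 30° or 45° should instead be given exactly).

|w| = sqrt(32) ≈ 5.656854, arg(w) = 45°
Root modulus = sqrt(32)^(1/2) ≈ 2.378414
Root arguments: θ_k = (45° + 360°k)/2 for k = 0, 1, ..., 1
Compute each root as (root modulus)(cos θ_k + i sin θ_k) using full-precision intermediates, then round to 4 decimal places.
Roots: 2.1974 + 0.9102i, -2.1974 - 0.9102i


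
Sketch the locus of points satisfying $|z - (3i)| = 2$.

|z - z0| = r describes a circle centered at z0 with radius r
Here z0 = 3i and r = 2
Locus: Circle centered at (0, 3) with radius 2


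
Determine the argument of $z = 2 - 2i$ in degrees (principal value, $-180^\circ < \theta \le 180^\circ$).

θ = arctan(b/a) = arctan(-2/2) (quadrant-adjusted) = -45°


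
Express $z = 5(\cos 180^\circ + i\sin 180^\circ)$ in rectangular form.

a = r cos θ = 5 * -1 = -5
b = r sin θ = 5 * 0 = 0
z = -5


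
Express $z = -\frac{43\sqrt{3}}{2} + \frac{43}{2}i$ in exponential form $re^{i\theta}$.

r = |z| = sqrt((-43*sqrt(3)/2)^2 + (43/2)^2) = sqrt(5547/4 + 1849/4) = sqrt(1849) = 43
θ = arctan(b/a) = arctan(21.5/-37.2391) (quadrant-adjusted) = 150° = 5π/6
z = 43e^(i*5π/6)


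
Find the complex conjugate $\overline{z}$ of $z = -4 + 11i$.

If z = a + bi, then conjugate(z) = a - bi
conjugate(-4 + 11i) = -4 - 11i


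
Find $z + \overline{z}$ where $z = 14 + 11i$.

z + conjugate(z) = (a + bi) + (a - bi) = 2a
= 2 * 14 = 28


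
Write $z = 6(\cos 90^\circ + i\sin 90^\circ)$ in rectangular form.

a = r cos θ = 6 * 0 = 0
b = r sin θ = 6 * 1 = 6
z = 6i


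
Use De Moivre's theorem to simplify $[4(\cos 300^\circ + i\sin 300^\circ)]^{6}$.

By De Moivre: z^n = r^n(cos(nθ) + i sin(nθ))
= 4^6(cos(6*300°) + i sin(6*300°))
= 4096(cos 0° + i sin 0°)
= 4096


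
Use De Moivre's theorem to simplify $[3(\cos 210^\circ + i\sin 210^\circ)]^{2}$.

By De Moivre: z^n = r^n(cos(nθ) + i sin(nθ))
= 3^2(cos(2*210°) + i sin(2*210°))
= 9(cos 60° + i sin 60°)
= 9/2 + (9*sqrt(3)/2)i


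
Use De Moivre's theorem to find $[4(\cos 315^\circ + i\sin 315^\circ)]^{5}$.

By De Moivre: z^n = r^n(cos(nθ) + i sin(nθ))
= 4^5(cos(5*315°) + i sin(5*315°))
= 1024(cos 135° + i sin 135°)
= -512*sqrt(2) + 512*sqrt(2)i


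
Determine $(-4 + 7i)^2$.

(a + bi)^2 = a^2 - b^2 + 2abi
= (-4)^2 - 7^2 + 2*(-4)*7i
= -33 - 56i


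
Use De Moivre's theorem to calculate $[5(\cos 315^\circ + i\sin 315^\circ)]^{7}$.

By De Moivre: z^n = r^n(cos(nθ) + i sin(nθ))
= 5^7(cos(7*315°) + i sin(7*315°))
= 78125(cos 45° + i sin 45°)
= 78125*sqrt(2)/2 + (78125*sqrt(2)/2)i


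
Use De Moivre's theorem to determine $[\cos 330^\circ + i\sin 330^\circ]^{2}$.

By De Moivre: z^n = r^n(cos(nθ) + i sin(nθ))
= 1^2(cos(2*330°) + i sin(2*330°))
= 1(cos 300° + i sin 300°)
= 1/2 - (sqrt(3)/2)i


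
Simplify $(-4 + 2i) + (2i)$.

(-4 + 0) + (2 + 2)i = -4 + 4i


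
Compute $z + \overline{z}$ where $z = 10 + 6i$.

z + conjugate(z) = (a + bi) + (a - bi) = 2a
= 2 * 10 = 20


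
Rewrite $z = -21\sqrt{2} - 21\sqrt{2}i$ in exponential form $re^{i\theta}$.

r = |z| = sqrt((-21*sqrt(2))^2 + (-21*sqrt(2))^2) = sqrt(882 + 882) = sqrt(1764) = 42
θ = arctan(b/a) = arctan(-29.6985/-29.6985) (quadrant-adjusted) = 225° = 5π/4
z = 42e^(i*5π/4)


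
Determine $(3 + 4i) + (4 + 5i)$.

(3 + 4) + (4 + 5)i = 7 + 9i


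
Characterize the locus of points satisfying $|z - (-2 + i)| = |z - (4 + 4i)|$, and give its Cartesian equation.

|z - z1| = |z - z2| means z is equidistant from z1 and z2,
i.e. the perpendicular bisector of the segment from (-2, 1) to (4, 4) (midpoint (1, 5/2)).
With z = x + yi, square both sides:
(x - (-2))^2 + (y - 1)^2 = (x - 4)^2 + (y - 4)^2
The x^2 and y^2 terms cancel: 12x + 6y = 32 - 5 = 27
Simplify: 4x + 2y = 9
Locus: Perpendicular bisector of the segment from (-2, 1) to (4, 4): the line 4x + 2y = 9


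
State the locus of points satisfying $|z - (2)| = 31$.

|z - z0| = r describes a circle centered at z0 with radius r
Here z0 = 2 and r = 31
Locus: Circle centered at (2, 0) with radius 31


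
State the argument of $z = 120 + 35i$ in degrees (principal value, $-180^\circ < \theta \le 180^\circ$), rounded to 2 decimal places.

θ = arctan(b/a) = arctan(35/120) (quadrant-adjusted) = 16.26°


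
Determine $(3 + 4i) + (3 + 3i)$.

(3 + 3) + (4 + 3)i = 6 + 7i


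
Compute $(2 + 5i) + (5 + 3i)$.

(2 + 5) + (5 + 3)i = 7 + 8i


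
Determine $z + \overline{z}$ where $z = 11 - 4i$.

z + conjugate(z) = (a + bi) + (a - bi) = 2a
= 2 * 11 = 22


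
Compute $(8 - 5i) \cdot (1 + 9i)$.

(a1*a2 - b1*b2) + (a1*b2 + b1*a2)i
= (8 - (-45)) + (72 + (-5))i
= 53 + 67i


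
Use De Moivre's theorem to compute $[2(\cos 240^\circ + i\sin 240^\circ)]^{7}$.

By De Moivre: z^n = r^n(cos(nθ) + i sin(nθ))
= 2^7(cos(7*240°) + i sin(7*240°))
= 128(cos 240° + i sin 240°)
= -64 - 64*sqrt(3)i


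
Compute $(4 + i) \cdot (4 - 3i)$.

(a1*a2 - b1*b2) + (a1*b2 + b1*a2)i
= (16 - (-3)) + (-12 + 4)i
= 19 - 8i


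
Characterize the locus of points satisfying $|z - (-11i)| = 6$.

|z - z0| = r describes a circle centered at z0 with radius r
Here z0 = -11i and r = 6
Locus: Circle centered at (0, -11) with radius 6


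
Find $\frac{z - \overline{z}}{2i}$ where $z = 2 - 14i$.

z - conjugate(z) = 2bi
(z - conjugate(z))/(2i) = 2bi/(2i) = b = -14


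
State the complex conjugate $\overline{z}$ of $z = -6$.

If z = a + bi, then conjugate(z) = a - bi
conjugate(-6) = -6


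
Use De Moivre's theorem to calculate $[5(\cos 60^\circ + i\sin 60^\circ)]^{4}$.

By De Moivre: z^n = r^n(cos(nθ) + i sin(nθ))
= 5^4(cos(4*60°) + i sin(4*60°))
= 625(cos 240° + i sin 240°)
= -625/2 - (625*sqrt(3)/2)i


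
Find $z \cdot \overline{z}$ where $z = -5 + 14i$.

z * conjugate(z) = |z|^2 = a^2 + b^2
= (-5)^2 + 14^2 = 221


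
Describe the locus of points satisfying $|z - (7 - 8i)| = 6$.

|z - z0| = r describes a circle centered at z0 with radius r
Here z0 = 7 - 8i and r = 6
Locus: Circle centered at (7, -8) with radius 6


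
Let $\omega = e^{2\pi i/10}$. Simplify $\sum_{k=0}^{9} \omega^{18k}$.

Let ζ = ω^18 = e^(2πi·18/10). Since 10 ∤ 18, ζ ≠ 1.
Sum = Σ_{k=0}^{9} ζ^k = (ζ^10 - 1)/(ζ - 1) = (ω^{18·10} - 1)/(ζ - 1) = (1 - 1)/(ζ - 1) = 0


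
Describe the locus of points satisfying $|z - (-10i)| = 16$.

|z - z0| = r describes a circle centered at z0 with radius r
Here z0 = -10i and r = 16
Locus: Circle centered at (0, -10) with radius 16


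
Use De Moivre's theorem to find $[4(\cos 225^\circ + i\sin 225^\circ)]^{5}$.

By De Moivre: z^n = r^n(cos(nθ) + i sin(nθ))
= 4^5(cos(5*225°) + i sin(5*225°))
= 1024(cos 45° + i sin 45°)
= 512*sqrt(2) + 512*sqrt(2)i


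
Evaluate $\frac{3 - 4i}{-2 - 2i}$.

Multiply numerator and denominator by conjugate (-2 + 2i):
= (3 - 4i)(-2 + 2i) / ((-2)^2 + (-2)^2)
= (2 + 14i) / 8
Divide through by 2: (1 + 7i) / 4
= 1/4 + (7/4)i


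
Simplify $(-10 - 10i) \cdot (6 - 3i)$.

(a1*a2 - b1*b2) + (a1*b2 + b1*a2)i
= (-60 - 30) + (30 + (-60))i
= -90 - 30i


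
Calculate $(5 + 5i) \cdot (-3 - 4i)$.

(a1*a2 - b1*b2) + (a1*b2 + b1*a2)i
= (-15 - (-20)) + (-20 + (-15))i
= 5 - 35i


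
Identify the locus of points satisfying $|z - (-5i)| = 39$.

|z - z0| = r describes a circle centered at z0 with radius r
Here z0 = -5i and r = 39
Locus: Circle centered at (0, -5) with radius 39


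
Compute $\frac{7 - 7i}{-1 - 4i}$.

Multiply numerator and denominator by conjugate (-1 + 4i):
= (7 - 7i)(-1 + 4i) / ((-1)^2 + (-4)^2)
= (21 + 35i) / 17
= 21/17 + (35/17)i


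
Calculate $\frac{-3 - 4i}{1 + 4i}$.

Multiply numerator and denominator by conjugate (1 - 4i):
= (-3 - 4i)(1 - 4i) / (1^2 + 4^2)
= (-19 + 8i) / 17
= -19/17 + (8/17)i


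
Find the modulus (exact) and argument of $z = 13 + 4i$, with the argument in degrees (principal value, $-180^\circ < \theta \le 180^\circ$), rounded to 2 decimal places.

|z| = sqrt(13^2 + 4^2) = sqrt(185)
arg(z) = arctan(b/a) = arctan(4/13) (quadrant-adjusted) = 17.10°


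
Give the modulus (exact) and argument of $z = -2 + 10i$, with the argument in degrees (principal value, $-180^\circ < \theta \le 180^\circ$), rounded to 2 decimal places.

|z| = sqrt((-2)^2 + 10^2) = sqrt(104)
arg(z) = arctan(b/a) = arctan(10/-2) (quadrant-adjusted) = 101.31°


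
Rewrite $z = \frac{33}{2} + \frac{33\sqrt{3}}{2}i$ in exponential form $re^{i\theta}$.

r = |z| = sqrt((33/2)^2 + (33*sqrt(3)/2)^2) = sqrt(1089/4 + 3267/4) = sqrt(1089) = 33
θ = arctan(b/a) = arctan(28.5788/16.5) (quadrant-adjusted) = 60° = π/3
z = 33e^(i*π/3)


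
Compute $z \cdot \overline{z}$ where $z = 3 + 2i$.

z * conjugate(z) = |z|^2 = a^2 + b^2
= 3^2 + 2^2 = 13


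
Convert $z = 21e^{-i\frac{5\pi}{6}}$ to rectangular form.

a = r cos θ = 21 * -sqrt(3)/2 = -21*sqrt(3)/2
b = r sin θ = 21 * -1/2 = -21/2
z = -21*sqrt(3)/2 - (21/2)i


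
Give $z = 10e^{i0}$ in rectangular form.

a = r cos θ = 10 * 1 = 10
b = r sin θ = 10 * 0 = 0
z = 10


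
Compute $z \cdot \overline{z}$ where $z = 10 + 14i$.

z * conjugate(z) = |z|^2 = a^2 + b^2
= 10^2 + 14^2 = 296


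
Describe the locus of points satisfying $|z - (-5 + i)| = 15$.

|z - z0| = r describes a circle centered at z0 with radius r
Here z0 = -5 + i and r = 15
Locus: Circle centered at (-5, 1) with radius 15


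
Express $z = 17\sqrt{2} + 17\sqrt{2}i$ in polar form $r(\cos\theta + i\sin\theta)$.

r = |z| = sqrt(a^2 + b^2) = sqrt((17*sqrt(2))^2 + (17*sqrt(2))^2) = sqrt(578 + 578) = sqrt(1156) = 34
θ = arctan(b/a) = arctan(24.0416/24.0416) (quadrant-adjusted) = 45°
z = 34(cos 45° + i sin 45°)


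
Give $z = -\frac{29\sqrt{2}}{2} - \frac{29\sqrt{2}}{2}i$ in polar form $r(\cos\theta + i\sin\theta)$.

r = |z| = sqrt(a^2 + b^2) = sqrt((-29*sqrt(2)/2)^2 + (-29*sqrt(2)/2)^2) = sqrt(841/2 + 841/2) = sqrt(841) = 29
θ = arctan(b/a) = arctan(-20.5061/-20.5061) (quadrant-adjusted) = 225°
z = 29(cos 225° + i sin 225°)


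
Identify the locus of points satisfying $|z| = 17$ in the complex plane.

|z| = 17 means sqrt(x^2 + y^2) = 17
This is a circle of radius 17 centered at the origin


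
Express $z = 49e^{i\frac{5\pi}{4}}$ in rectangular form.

a = r cos θ = 49 * -sqrt(2)/2 = -49*sqrt(2)/2
b = r sin θ = 49 * -sqrt(2)/2 = -49*sqrt(2)/2
z = -49*sqrt(2)/2 - (49*sqrt(2)/2)i


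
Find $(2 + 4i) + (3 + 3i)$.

(2 + 3) + (4 + 3)i = 5 + 7i


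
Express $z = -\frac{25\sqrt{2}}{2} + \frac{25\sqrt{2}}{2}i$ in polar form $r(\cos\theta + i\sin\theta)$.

r = |z| = sqrt(a^2 + b^2) = sqrt((-25*sqrt(2)/2)^2 + (25*sqrt(2)/2)^2) = sqrt(625/2 + 625/2) = sqrt(625) = 25
θ = arctan(b/a) = arctan(17.6777/-17.6777) (quadrant-adjusted) = 135°
z = 25(cos 135° + i sin 135°)


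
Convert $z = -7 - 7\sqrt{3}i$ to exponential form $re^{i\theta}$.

r = |z| = sqrt((-7)^2 + (-7*sqrt(3))^2) = sqrt(49 + 147) = sqrt(196) = 14
θ = arctan(b/a) = arctan(-12.1244/-7) (quadrant-adjusted) = -120° = -2π/3
z = 14e^(-i*2π/3)


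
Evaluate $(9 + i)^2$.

(a + bi)^2 = a^2 - b^2 + 2abi
= 9^2 - 1^2 + 2*9*1i
= 80 + 18i


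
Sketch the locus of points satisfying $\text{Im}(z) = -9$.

Im(z) = y where z = x + yi; the equation y = -9 is satisfied by all points with that y-coordinate
Locus: Horizontal line y = -9


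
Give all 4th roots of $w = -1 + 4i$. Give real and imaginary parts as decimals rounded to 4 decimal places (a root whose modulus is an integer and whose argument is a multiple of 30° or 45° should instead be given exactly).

|w| = sqrt(17) ≈ 4.123106, arg(w) ≈ 104.036243°
Root modulus = sqrt(17)^(1/4) ≈ 1.424971
Root arguments: θ_k = (arg(w) + 360°k)/4 for k = 0, 1, ..., 3
Compute each root as (root modulus)(cos θ_k + i sin θ_k) using full-precision intermediates, then round to 4 decimal places.
Roots: 1.2807 + 0.6249i, -0.6249 + 1.2807i, -1.2807 - 0.6249i, 0.6249 - 1.2807i


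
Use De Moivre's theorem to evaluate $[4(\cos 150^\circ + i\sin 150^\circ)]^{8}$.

By De Moivre: z^n = r^n(cos(nθ) + i sin(nθ))
= 4^8(cos(8*150°) + i sin(8*150°))
= 65536(cos 120° + i sin 120°)
= -32768 + 32768*sqrt(3)i


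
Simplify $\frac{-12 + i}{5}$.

Divisor is real, so divide each part by 5:
= -12/5 + (1/5)i


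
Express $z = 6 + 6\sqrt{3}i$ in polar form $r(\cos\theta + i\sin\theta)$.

r = |z| = sqrt(a^2 + b^2) = sqrt((6)^2 + (6*sqrt(3))^2) = sqrt(36 + 108) = sqrt(144) = 12
θ = arctan(b/a) = arctan(10.3923/6) (quadrant-adjusted) = 60°
z = 12(cos 60° + i sin 60°)


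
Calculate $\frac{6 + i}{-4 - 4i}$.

Multiply numerator and denominator by conjugate (-4 + 4i):
= (6 + i)(-4 + 4i) / ((-4)^2 + (-4)^2)
= (-28 + 20i) / 32
Divide through by 4: (-7 + 5i) / 8
= -7/8 + (5/8)i


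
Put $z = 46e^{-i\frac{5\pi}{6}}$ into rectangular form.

a = r cos θ = 46 * -sqrt(3)/2 = -23*sqrt(3)
b = r sin θ = 46 * -1/2 = -23
z = -23*sqrt(3) - 23i


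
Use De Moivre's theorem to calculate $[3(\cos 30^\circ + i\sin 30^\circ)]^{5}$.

By De Moivre: z^n = r^n(cos(nθ) + i sin(nθ))
= 3^5(cos(5*30°) + i sin(5*30°))
= 243(cos 150° + i sin 150°)
= -243*sqrt(3)/2 + (243/2)i


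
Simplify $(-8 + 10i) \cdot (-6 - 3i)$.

(a1*a2 - b1*b2) + (a1*b2 + b1*a2)i
= (48 - (-30)) + (24 + (-60))i
= 78 - 36i


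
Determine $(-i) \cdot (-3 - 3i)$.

(a1*a2 - b1*b2) + (a1*b2 + b1*a2)i
= (0 - 3) + (0 + 3)i
= -3 + 3i


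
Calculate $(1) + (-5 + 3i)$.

(1 + (-5)) + (0 + 3)i = -4 + 3i


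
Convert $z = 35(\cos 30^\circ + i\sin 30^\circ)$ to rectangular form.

a = r cos θ = 35 * sqrt(3)/2 = 35*sqrt(3)/2
b = r sin θ = 35 * 1/2 = 35/2
z = 35*sqrt(3)/2 + (35/2)i


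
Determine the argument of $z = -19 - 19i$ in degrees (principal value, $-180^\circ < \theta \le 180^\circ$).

θ = arctan(b/a) = arctan(-19/-19) (quadrant-adjusted) = -135°


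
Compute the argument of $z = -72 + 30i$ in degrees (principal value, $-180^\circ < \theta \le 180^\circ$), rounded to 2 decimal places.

θ = arctan(b/a) = arctan(30/-72) (quadrant-adjusted) = 157.38°


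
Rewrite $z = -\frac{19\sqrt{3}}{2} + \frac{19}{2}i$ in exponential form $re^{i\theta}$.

r = |z| = sqrt((-19*sqrt(3)/2)^2 + (19/2)^2) = sqrt(1083/4 + 361/4) = sqrt(361) = 19
θ = arctan(b/a) = arctan(9.5/-16.4545) (quadrant-adjusted) = 150° = 5π/6
z = 19e^(i*5π/6)


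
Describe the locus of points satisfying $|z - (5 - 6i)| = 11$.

|z - z0| = r describes a circle centered at z0 with radius r
Here z0 = 5 - 6i and r = 11
Locus: Circle centered at (5, -6) with radius 11


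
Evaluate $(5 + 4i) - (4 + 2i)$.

(5 - 4) + (4 - 2)i = 1 + 2i


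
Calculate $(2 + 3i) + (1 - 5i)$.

(2 + 1) + (3 + (-5))i = 3 - 2i


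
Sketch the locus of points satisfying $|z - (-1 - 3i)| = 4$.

|z - z0| = r describes a circle centered at z0 with radius r
Here z0 = -1 - 3i and r = 4
Locus: Circle centered at (-1, -3) with radius 4


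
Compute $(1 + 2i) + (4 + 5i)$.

(1 + 4) + (2 + 5)i = 5 + 7i


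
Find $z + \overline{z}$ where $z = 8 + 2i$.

z + conjugate(z) = (a + bi) + (a - bi) = 2a
= 2 * 8 = 16


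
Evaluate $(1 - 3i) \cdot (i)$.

(a1*a2 - b1*b2) + (a1*b2 + b1*a2)i
= (0 - (-3)) + (1 + 0)i
= 3 + i


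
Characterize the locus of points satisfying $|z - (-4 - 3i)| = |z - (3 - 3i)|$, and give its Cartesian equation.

|z - z1| = |z - z2| means z is equidistant from z1 and z2,
i.e. the perpendicular bisector of the segment from (-4, -3) to (3, -3) (midpoint (-1/2, -3)).
With z = x + yi, square both sides:
(x - (-4))^2 + (y - (-3))^2 = (x - 3)^2 + (y - (-3))^2
The x^2 and y^2 terms cancel: 14x + 0y = 18 - 25 = -7
Simplify: x = -1/2
Locus: Perpendicular bisector of the segment from (-4, -3) to (3, -3): the line x = -1/2


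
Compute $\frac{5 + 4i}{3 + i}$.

Multiply numerator and denominator by conjugate (3 - i):
= (5 + 4i)(3 - i) / (3^2 + 1^2)
= (19 + 7i) / 10
= 19/10 + (7/10)i


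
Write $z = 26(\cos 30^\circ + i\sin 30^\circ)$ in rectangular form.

a = r cos θ = 26 * sqrt(3)/2 = 13*sqrt(3)
b = r sin θ = 26 * 1/2 = 13
z = 13*sqrt(3) + 13i


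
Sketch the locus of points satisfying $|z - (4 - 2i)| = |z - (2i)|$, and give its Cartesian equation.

|z - z1| = |z - z2| means z is equidistant from z1 and z2,
i.e. the perpendicular bisector of the segment from (4, -2) to (0, 2) (midpoint (2, 0)).
With z = x + yi, square both sides:
(x - 4)^2 + (y - (-2))^2 = (x - 0)^2 + (y - 2)^2
The x^2 and y^2 terms cancel: -8x + 8y = 4 - 20 = -16
Simplify: x - y = 2
Locus: Perpendicular bisector of the segment from (4, -2) to (0, 2): the line x - y = 2


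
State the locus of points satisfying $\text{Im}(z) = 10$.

Im(z) = y where z = x + yi; the equation y = 10 is satisfied by all points with that y-coordinate
Locus: Horizontal line y = 10


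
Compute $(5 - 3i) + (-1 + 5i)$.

(5 + (-1)) + (-3 + 5)i = 4 + 2i


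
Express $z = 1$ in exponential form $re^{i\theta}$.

r = |z| = sqrt((1)^2 + (0)^2) = sqrt(1 + 0) = sqrt(1) = 1
b = 0 and a > 0, so z lies on the positive real axis: θ = 0
z = 1e^(i*0) = 1


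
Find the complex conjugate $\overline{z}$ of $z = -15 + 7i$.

If z = a + bi, then conjugate(z) = a - bi
conjugate(-15 + 7i) = -15 - 7i


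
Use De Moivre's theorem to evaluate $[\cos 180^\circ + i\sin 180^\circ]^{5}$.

By De Moivre: z^n = r^n(cos(nθ) + i sin(nθ))
= 1^5(cos(5*180°) + i sin(5*180°))
= 1(cos 180° + i sin 180°)
= -1


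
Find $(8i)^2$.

(a + bi)^2 = a^2 - b^2 + 2abi
= 0^2 - 8^2 + 2*0*8i
= -64


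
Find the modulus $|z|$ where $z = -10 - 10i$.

|z| = sqrt(a^2 + b^2) = sqrt((-10)^2 + (-10)^2) = sqrt(200) = sqrt(200)


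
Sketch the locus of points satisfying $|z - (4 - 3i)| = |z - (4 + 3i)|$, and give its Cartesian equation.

|z - z1| = |z - z2| means z is equidistant from z1 and z2,
i.e. the perpendicular bisector of the segment from (4, -3) to (4, 3) (midpoint (4, 0)).
With z = x + yi, square both sides:
(x - 4)^2 + (y - (-3))^2 = (x - 4)^2 + (y - 3)^2
The x^2 and y^2 terms cancel: 0x + 12y = 25 - 25 = 0
Simplify: y = 0
Locus: Perpendicular bisector of the segment from (4, -3) to (4, 3): the line y = 0


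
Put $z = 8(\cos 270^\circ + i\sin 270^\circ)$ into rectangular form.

a = r cos θ = 8 * 0 = 0
b = r sin θ = 8 * -1 = -8
z = -8i


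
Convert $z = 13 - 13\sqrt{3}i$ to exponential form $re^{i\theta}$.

r = |z| = sqrt((13)^2 + (-13*sqrt(3))^2) = sqrt(169 + 507) = sqrt(676) = 26
θ = arctan(b/a) = arctan(-22.5167/13) (quadrant-adjusted) = -60° = -π/3
z = 26e^(-i*π/3)


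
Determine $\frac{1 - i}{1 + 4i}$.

Multiply numerator and denominator by conjugate (1 - 4i):
= (1 - i)(1 - 4i) / (1^2 + 4^2)
= (-3 - 5i) / 17
= -3/17 - (5/17)i


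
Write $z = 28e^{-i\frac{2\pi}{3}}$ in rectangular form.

a = r cos θ = 28 * -1/2 = -14
b = r sin θ = 28 * -sqrt(3)/2 = -14*sqrt(3)
z = -14 - 14*sqrt(3)i


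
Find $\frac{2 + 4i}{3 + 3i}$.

Multiply numerator and denominator by conjugate (3 - 3i):
= (2 + 4i)(3 - 3i) / (3^2 + 3^2)
= (18 + 6i) / 18
Divide through by 6: (3 + i) / 3
= 1 + (1/3)i


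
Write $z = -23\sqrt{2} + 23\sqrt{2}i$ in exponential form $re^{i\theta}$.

r = |z| = sqrt((-23*sqrt(2))^2 + (23*sqrt(2))^2) = sqrt(1058 + 1058) = sqrt(2116) = 46
θ = arctan(b/a) = arctan(32.5269/-32.5269) (quadrant-adjusted) = 135° = 3π/4
z = 46e^(i*3π/4)


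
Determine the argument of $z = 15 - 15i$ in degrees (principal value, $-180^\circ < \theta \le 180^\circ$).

θ = arctan(b/a) = arctan(-15/15) (quadrant-adjusted) = -45°


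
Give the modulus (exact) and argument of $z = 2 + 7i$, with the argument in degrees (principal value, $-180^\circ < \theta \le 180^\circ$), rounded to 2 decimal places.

|z| = sqrt(2^2 + 7^2) = sqrt(53)
arg(z) = arctan(b/a) = arctan(7/2) (quadrant-adjusted) = 74.05°


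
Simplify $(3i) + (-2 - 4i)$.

(0 + (-2)) + (3 + (-4))i = -2 - i


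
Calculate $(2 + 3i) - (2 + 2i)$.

(2 - 2) + (3 - 2)i = i


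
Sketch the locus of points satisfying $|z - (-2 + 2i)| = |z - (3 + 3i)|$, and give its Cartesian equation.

|z - z1| = |z - z2| means z is equidistant from z1 and z2,
i.e. the perpendicular bisector of the segment from (-2, 2) to (3, 3) (midpoint (1/2, 5/2)).
With z = x + yi, square both sides:
(x - (-2))^2 + (y - 2)^2 = (x - 3)^2 + (y - 3)^2
The x^2 and y^2 terms cancel: 10x + 2y = 18 - 8 = 10
Simplify: 5x + y = 5
Locus: Perpendicular bisector of the segment from (-2, 2) to (3, 3): the line 5x + y = 5


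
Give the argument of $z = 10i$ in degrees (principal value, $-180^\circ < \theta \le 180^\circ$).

a = 0 and b > 0, so z lies on the positive imaginary axis: θ = 90°


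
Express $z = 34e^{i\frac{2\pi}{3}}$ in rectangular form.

a = r cos θ = 34 * -1/2 = -17
b = r sin θ = 34 * sqrt(3)/2 = 17*sqrt(3)
z = -17 + 17*sqrt(3)i


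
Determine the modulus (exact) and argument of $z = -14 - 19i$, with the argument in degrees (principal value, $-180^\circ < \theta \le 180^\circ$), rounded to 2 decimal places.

|z| = sqrt((-14)^2 + (-19)^2) = sqrt(557)
arg(z) = arctan(b/a) = arctan(-19/-14) (quadrant-adjusted) = -126.38°


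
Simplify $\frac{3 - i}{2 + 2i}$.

Multiply numerator and denominator by conjugate (2 - 2i):
= (3 - i)(2 - 2i) / (2^2 + 2^2)
= (4 - 8i) / 8
Divide through by 4: (1 - 2i) / 2
= 1/2 - i
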